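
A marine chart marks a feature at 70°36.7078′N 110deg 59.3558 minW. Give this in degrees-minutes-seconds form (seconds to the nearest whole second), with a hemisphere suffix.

70°36′42″ N, 110°59′21″ W

φ: 36.70780′ → 36′ and 0.70780 × 60 = 42.47″
Longitude: 59.35580′ → 59′ and 0.35580 × 60 = 21.35″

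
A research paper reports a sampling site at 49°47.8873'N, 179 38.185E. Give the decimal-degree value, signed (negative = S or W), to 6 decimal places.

49.798122, 179.636417

Latitude: 49 + 47.8873/60 = 49.7981217
N ⇒ keep positive
Longitude: 179 + 38.185/60 = 179.6364167
E → positive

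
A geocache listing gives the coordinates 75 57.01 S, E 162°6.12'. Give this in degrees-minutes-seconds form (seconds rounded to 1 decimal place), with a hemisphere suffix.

75°57′0.6″ S, 162°06′7.2″ E

Latitude: fractional minutes 0.01000 × 60 = 0.600″
λ: fractional minutes 0.12000 × 60 = 7.200″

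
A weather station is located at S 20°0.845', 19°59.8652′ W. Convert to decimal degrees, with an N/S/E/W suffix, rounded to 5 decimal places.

Lat: 20 + 0.845/60 = 20.014083
Longitude: 19 + 59.8652/60 = 19.997753

20.01408° S, 19.99775° W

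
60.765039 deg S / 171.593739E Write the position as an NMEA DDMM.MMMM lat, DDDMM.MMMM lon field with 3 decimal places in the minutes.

6045.902,S / 17135.624,E

φ: fractional part 0.765039 → 45.90234 minutes
Longitude: 171° + 0.593739 × 60 = 171° 35.62434′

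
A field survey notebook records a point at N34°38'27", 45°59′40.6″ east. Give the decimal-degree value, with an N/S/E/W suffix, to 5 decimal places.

34.64083° N, 45.99461° E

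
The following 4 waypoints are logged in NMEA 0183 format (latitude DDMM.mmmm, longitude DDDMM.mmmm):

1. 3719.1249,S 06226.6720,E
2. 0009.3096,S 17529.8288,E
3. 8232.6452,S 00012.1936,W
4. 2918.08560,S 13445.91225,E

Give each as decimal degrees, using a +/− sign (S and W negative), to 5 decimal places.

Point 1:
  Latitude: degrees = first 2 digits = 37, minutes = 19.1249; 37 + 19.1249/60 = 37.318748
  S → negative
  λ: degrees = first 3 digits = 62, minutes = 26.672; 62 + 26.672/60 = 62.444533
  E → positive
Point 2:
  Latitude: split at 2 digits → 00° and 9.3096′; 0 + 9.3096/60 = 0.155160
  S → negative
  Longitude: degrees = first 3 digits = 175, minutes = 29.8288; 175 + 29.8288/60 = 175.497147
  E ⇒ keep positive
Point 3:
  Latitude: degrees = first 2 digits = 82, minutes = 32.6452; 82 + 32.6452/60 = 82.544087
  hemisphere S, so the sign is −
  Lon: degrees = first 3 digits = 0, minutes = 12.1936; 0 + 12.1936/60 = 0.203227
  hemisphere W, so the sign is −
Point 4:
  φ: degrees = first 2 digits = 29, minutes = 18.0856; 29 + 18.0856/60 = 29.301427
  S → negative
  λ: split at 3 digits → 134° and 45.91225′; 134 + 45.91225/60 = 134.765204
  E ⇒ keep positive

1. -37.31875, 62.44453
2. -0.15516, 175.49715
3. -82.54409, -0.20323
4. -29.30143, 134.76520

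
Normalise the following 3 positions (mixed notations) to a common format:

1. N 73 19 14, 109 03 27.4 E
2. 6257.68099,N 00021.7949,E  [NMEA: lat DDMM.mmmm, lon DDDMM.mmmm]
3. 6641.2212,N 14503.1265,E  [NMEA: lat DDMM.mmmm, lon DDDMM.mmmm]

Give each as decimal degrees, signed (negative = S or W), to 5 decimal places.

1. 73.32056, 109.05761
2. 62.96135, 0.36325
3. 66.68702, 145.05211

Point 1:
  Lat: 19′ + 14″ = 19.23333′; 73 + 19.23333/60 = 73.320556
  N → positive
  λ: 3′ + 27.4″ = 3.45667′; 109 + 3.45667/60 = 109.057611
  E ⇒ keep positive
Point 2:
  Latitude: degrees = first 2 digits = 62, minutes = 57.68099; 62 + 57.68099/60 = 62.961350
  N → positive
  λ: split at 3 digits → 000° and 21.7949′; 0 + 21.7949/60 = 0.363248
  E → positive
Point 3:
  Lat: split at 2 digits → 66° and 41.2212′; 66 + 41.2212/60 = 66.687020
  N ⇒ keep positive
  Longitude: split at 3 digits → 145° and 3.1265′; 145 + 3.1265/60 = 145.052108
  E → positive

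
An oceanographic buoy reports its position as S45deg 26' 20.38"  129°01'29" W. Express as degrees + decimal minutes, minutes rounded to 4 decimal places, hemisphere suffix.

45° 26.3397′ S, 129° 1.4833′ W

Latitude: 26 + 20.38/60 = 26.339667′
λ: seconds/60 = 0.48333; minutes = 1 + 0.48333 = 1.483333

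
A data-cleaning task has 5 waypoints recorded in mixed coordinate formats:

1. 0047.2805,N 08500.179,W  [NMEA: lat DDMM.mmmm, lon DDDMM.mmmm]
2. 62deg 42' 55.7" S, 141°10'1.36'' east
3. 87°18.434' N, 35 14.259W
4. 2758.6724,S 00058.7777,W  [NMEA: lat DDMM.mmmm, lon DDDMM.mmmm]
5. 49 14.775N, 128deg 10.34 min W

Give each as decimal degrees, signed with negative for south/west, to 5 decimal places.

Point 1:
  Latitude: split at 2 digits → 00° and 47.2805′; 0 + 47.2805/60 = 0.788008
  N ⇒ keep positive
  λ: degrees = first 3 digits = 85, minutes = 0.179; 85 + 0.179/60 = 85.002983
  hemisphere W, so the sign is −
Point 2:
  Lat: 42′ + 55.7″ = 42.92833′; 62 + 42.92833/60 = 62.715472
  S ⇒ negate
  Lon: 10′ + 1.36″ = 10.02267′; 141 + 10.02267/60 = 141.167044
  E → positive
Point 3:
  Latitude: 18.434′ = 0.307233°; total 87.307233
  N → positive
  Longitude: 35 + 14.259/60 = 35.237650
  W ⇒ negate
Point 4:
  Lat: degrees = first 2 digits = 27, minutes = 58.6724; 27 + 58.6724/60 = 27.977873
  S → negative
  λ: split at 3 digits → 000° and 58.7777′; 0 + 58.7777/60 = 0.979628
  W → negative
Point 5:
  Latitude: 14.775′ = 0.246250°; total 49.246250
  N ⇒ keep positive
  λ: 10.34′ = 0.172333°; total 128.172333
  W ⇒ negate

1. 0.78801, -85.00298
2. -62.71547, 141.16704
3. 87.30723, -35.23765
4. -27.97787, -0.97963
5. 49.24625, -128.17233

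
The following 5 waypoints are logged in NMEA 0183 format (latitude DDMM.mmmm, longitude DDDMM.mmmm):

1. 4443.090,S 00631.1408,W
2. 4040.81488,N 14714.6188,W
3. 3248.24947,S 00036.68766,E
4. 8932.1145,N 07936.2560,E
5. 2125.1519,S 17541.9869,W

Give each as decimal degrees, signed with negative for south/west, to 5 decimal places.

1. -44.71817, -6.51901
2. 40.68025, -147.24365
3. -32.80416, 0.61146
4. 89.53524, 79.60427
5. -21.41920, -175.69978

Point 1:
  Lat: split at 2 digits → 44° and 43.09′; 44 + 43.09/60 = 44.718167
  S ⇒ negate
  λ: split at 3 digits → 006° and 31.1408′; 6 + 31.1408/60 = 6.519013
  W → negative
Point 2:
  Latitude: degrees = first 2 digits = 40, minutes = 40.81488; 40 + 40.81488/60 = 40.680248
  N ⇒ keep positive
  Lon: split at 3 digits → 147° and 14.6188′; 147 + 14.6188/60 = 147.243647
  hemisphere W, so the sign is −
Point 3:
  Latitude: degrees = first 2 digits = 32, minutes = 48.24947; 32 + 48.24947/60 = 32.804158
  hemisphere S, so the sign is −
  λ: split at 3 digits → 000° and 36.68766′; 0 + 36.68766/60 = 0.611461
  E ⇒ keep positive
Point 4:
  Latitude: split at 2 digits → 89° and 32.1145′; 89 + 32.1145/60 = 89.535242
  N → positive
  Longitude: degrees = first 3 digits = 79, minutes = 36.256; 79 + 36.256/60 = 79.604267
  E ⇒ keep positive
Point 5:
  Latitude: split at 2 digits → 21° and 25.1519′; 21 + 25.1519/60 = 21.419198
  hemisphere S, so the sign is −
  Longitude: split at 3 digits → 175° and 41.9869′; 175 + 41.9869/60 = 175.699782
  hemisphere W, so the sign is −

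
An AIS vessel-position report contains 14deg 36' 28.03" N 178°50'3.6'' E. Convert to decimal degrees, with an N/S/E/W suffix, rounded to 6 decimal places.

14.607786° N, 178.834333° E

Lat: 14° + 36/60 + 28.03/3600 = 14 + 0.600000 + 0.007786 = 14.6077861
Longitude: 178° + 50/60 + 3.6/3600 = 178 + 0.833333 + 0.001000 = 178.8343333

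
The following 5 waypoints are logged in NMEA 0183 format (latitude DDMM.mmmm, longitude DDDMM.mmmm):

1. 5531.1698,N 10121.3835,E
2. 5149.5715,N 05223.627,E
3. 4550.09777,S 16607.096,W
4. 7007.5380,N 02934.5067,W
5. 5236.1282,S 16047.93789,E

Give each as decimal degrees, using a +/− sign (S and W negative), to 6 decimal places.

Point 1:
  Lat: degrees = first 2 digits = 55, minutes = 31.1698; 55 + 31.1698/60 = 55.5194967
  N ⇒ keep positive
  λ: split at 3 digits → 101° and 21.3835′; 101 + 21.3835/60 = 101.3563917
  E ⇒ keep positive
Point 2:
  Latitude: degrees = first 2 digits = 51, minutes = 49.5715; 51 + 49.5715/60 = 51.8261917
  N ⇒ keep positive
  λ: degrees = first 3 digits = 52, minutes = 23.627; 52 + 23.627/60 = 52.3937833
  E → positive
Point 3:
  Lat: degrees = first 2 digits = 45, minutes = 50.09777; 45 + 50.09777/60 = 45.8349628
  S → negative
  Lon: split at 3 digits → 166° and 7.096′; 166 + 7.096/60 = 166.1182667
  W → negative
Point 4:
  φ: split at 2 digits → 70° and 7.538′; 70 + 7.538/60 = 70.1256333
  N → positive
  Lon: split at 3 digits → 029° and 34.5067′; 29 + 34.5067/60 = 29.5751117
  W → negative
Point 5:
  Latitude: split at 2 digits → 52° and 36.1282′; 52 + 36.1282/60 = 52.6021367
  S ⇒ negate
  Longitude: split at 3 digits → 160° and 47.93789′; 160 + 47.93789/60 = 160.7989648
  E → positive

1. 55.519497, 101.356392
2. 51.826192, 52.393783
3. -45.834963, -166.118267
4. 70.125633, -29.575112
5. -52.602137, 160.798965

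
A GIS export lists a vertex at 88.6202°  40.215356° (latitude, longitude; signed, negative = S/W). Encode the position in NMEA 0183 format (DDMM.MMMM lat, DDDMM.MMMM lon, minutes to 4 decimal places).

8837.2120,N / 04012.9214,E

Latitude: fractional part 0.620200 → 37.212000 minutes
Longitude: minutes = (40.215356 − 40) × 60 = 12.921360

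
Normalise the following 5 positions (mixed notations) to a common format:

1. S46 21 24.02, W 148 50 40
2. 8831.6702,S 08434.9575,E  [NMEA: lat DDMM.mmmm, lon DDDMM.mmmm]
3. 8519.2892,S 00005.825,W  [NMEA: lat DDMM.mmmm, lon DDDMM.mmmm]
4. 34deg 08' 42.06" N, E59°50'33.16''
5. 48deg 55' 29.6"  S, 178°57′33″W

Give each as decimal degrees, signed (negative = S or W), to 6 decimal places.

1. -46.356672, -148.844444
2. -88.527837, 84.582625
3. -85.321487, -0.097083
4. 34.145017, 59.842544
5. -48.924889, -178.959167

Point 1:
  Latitude: 46 + 21/60 + 24.02/3600 = 46.3566722
  S → negative
  Longitude: 148 + 50/60 + 40/3600 = 148.8444444
  W ⇒ negate
Point 2:
  φ: split at 2 digits → 88° and 31.6702′; 88 + 31.6702/60 = 88.5278367
  hemisphere S, so the sign is −
  Longitude: split at 3 digits → 084° and 34.9575′; 84 + 34.9575/60 = 84.5826250
  E → positive
Point 3:
  Latitude: degrees = first 2 digits = 85, minutes = 19.2892; 85 + 19.2892/60 = 85.3214867
  S → negative
  λ: degrees = first 3 digits = 0, minutes = 5.825; 0 + 5.825/60 = 0.0970833
  hemisphere W, so the sign is −
Point 4:
  Lat: 34° + 8/60 + 42.06/3600 = 34 + 0.133333 + 0.011683 = 34.1450167
  N → positive
  λ: 59° + 50/60 + 33.16/3600 = 59 + 0.833333 + 0.009211 = 59.8425444
  E ⇒ keep positive
Point 5:
  Latitude: 55′ + 29.6″ = 55.49333′; 48 + 55.49333/60 = 48.9248889
  hemisphere S, so the sign is −
  Lon: 178 + 57/60 + 33/3600 = 178.9591667
  W ⇒ negate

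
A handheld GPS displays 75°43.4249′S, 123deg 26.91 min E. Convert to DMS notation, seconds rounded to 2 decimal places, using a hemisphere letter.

75°43′25.49″ S, 123°26′54.60″ E

φ: fractional minutes 0.42490 × 60 = 25.4940″
Longitude: 26.91000′ → 26′ and 0.91000 × 60 = 54.6000″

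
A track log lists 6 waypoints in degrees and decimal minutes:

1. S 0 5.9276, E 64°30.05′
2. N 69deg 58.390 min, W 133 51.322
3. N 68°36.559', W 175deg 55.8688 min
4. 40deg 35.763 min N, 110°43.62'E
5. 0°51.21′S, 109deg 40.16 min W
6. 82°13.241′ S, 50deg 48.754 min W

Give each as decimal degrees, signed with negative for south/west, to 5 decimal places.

1. -0.09879, 64.50083
2. 69.97317, -133.85537
3. 68.60932, -175.93115
4. 40.59605, 110.72700
5. -0.85350, -109.66933
6. -82.22068, -50.81257

Point 1:
  Latitude: 0 + 5.9276/60 = 0.098793
  S ⇒ negate
  Lon: 30.05′ = 0.500833°; total 64.500833
  E → positive
Point 2:
  φ: 58.39′ = 0.973167°; total 69.973167
  N ⇒ keep positive
  Longitude: 133 + 51.322/60 = 133.855367
  hemisphere W, so the sign is −
Point 3:
  Lat: 68 + 36.559/60 = 68.609317
  N → positive
  λ: 175 + 55.8688/60 = 175.931147
  W ⇒ negate
Point 4:
  φ: 35.763′ = 0.596050°; total 40.596050
  N → positive
  Lon: 110 + 43.62/60 = 110.727000
  E → positive
Point 5:
  Latitude: 0 + 51.21/60 = 0.853500
  S → negative
  Lon: 109 + 40.16/60 = 109.669333
  W ⇒ negate
Point 6:
  Lat: 13.241′ = 0.220683°; total 82.220683
  S ⇒ negate
  Lon: 50 + 48.754/60 = 50.812567
  W ⇒ negate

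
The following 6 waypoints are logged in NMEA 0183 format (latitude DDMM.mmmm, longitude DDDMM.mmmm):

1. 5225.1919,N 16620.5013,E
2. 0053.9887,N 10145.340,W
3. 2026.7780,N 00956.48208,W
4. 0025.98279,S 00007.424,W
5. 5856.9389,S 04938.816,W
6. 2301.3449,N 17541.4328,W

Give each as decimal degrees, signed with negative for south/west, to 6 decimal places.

1. 52.419865, 166.341688
2. 0.899812, -101.755667
3. 20.446300, -9.941368
4. -0.433047, -0.123733
5. -58.948982, -49.646933
6. 23.022415, -175.690547

Point 1:
  φ: degrees = first 2 digits = 52, minutes = 25.1919; 52 + 25.1919/60 = 52.4198650
  N → positive
  Longitude: degrees = first 3 digits = 166, minutes = 20.5013; 166 + 20.5013/60 = 166.3416883
  E ⇒ keep positive
Point 2:
  Latitude: degrees = first 2 digits = 0, minutes = 53.9887; 0 + 53.9887/60 = 0.8998117
  N → positive
  λ: degrees = first 3 digits = 101, minutes = 45.34; 101 + 45.34/60 = 101.7556667
  W ⇒ negate
Point 3:
  Lat: degrees = first 2 digits = 20, minutes = 26.778; 20 + 26.778/60 = 20.4463000
  N ⇒ keep positive
  Lon: split at 3 digits → 009° and 56.48208′; 9 + 56.48208/60 = 9.9413680
  W → negative
Point 4:
  Latitude: degrees = first 2 digits = 0, minutes = 25.98279; 0 + 25.98279/60 = 0.4330465
  S → negative
  Longitude: degrees = first 3 digits = 0, minutes = 7.424; 0 + 7.424/60 = 0.1237333
  W ⇒ negate
Point 5:
  φ: split at 2 digits → 58° and 56.9389′; 58 + 56.9389/60 = 58.9489817
  S → negative
  Lon: split at 3 digits → 049° and 38.816′; 49 + 38.816/60 = 49.6469333
  W ⇒ negate
Point 6:
  φ: degrees = first 2 digits = 23, minutes = 1.3449; 23 + 1.3449/60 = 23.0224150
  N ⇒ keep positive
  Longitude: split at 3 digits → 175° and 41.4328′; 175 + 41.4328/60 = 175.6905467
  hemisphere W, so the sign is −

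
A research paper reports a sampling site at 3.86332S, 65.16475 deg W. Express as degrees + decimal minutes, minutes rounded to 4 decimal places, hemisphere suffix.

3° 51.7992′ S, 65° 9.8850′ W

Lat: 3° + 0.863320 × 60 = 3° 51.799200′
λ: fractional part 0.164750 → 9.885000 minutes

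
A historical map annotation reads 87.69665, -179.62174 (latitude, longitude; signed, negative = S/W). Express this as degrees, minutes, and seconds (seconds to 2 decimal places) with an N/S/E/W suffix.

87°41′47.94″ N, 179°37′18.26″ W

Lat: whole degrees 87; 41.79900′ → 41′ and 47.9400″
Longitude is negative → W; |value| = 179.621740
Lon: 0.621740° → 37.30440′; 0.30440 × 60 = 18.2640″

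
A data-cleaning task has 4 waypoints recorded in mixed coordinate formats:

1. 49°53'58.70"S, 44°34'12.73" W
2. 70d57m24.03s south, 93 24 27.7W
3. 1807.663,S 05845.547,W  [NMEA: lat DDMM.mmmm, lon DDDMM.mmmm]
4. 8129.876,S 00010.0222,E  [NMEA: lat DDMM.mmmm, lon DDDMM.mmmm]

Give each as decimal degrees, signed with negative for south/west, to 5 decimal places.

Point 1:
  Lat: 49 + 53/60 + 58.7/3600 = 49.899639
  S ⇒ negate
  Longitude: 44° + 34/60 + 12.73/3600 = 44 + 0.566667 + 0.003536 = 44.570203
  W ⇒ negate
Point 2:
  Latitude: 70° + 57/60 + 24.03/3600 = 70 + 0.950000 + 0.006675 = 70.956675
  S ⇒ negate
  Lon: 93° + 24/60 + 27.7/3600 = 93 + 0.400000 + 0.007694 = 93.407694
  hemisphere W, so the sign is −
Point 3:
  Latitude: split at 2 digits → 18° and 7.663′; 18 + 7.663/60 = 18.127717
  S → negative
  λ: split at 3 digits → 058° and 45.547′; 58 + 45.547/60 = 58.759117
  W → negative
Point 4:
  Latitude: degrees = first 2 digits = 81, minutes = 29.876; 81 + 29.876/60 = 81.497933
  S → negative
  λ: degrees = first 3 digits = 0, minutes = 10.0222; 0 + 10.0222/60 = 0.167037
  E ⇒ keep positive

1. -49.89964, -44.57020
2. -70.95668, -93.40769
3. -18.12772, -58.75912
4. -81.49793, 0.16704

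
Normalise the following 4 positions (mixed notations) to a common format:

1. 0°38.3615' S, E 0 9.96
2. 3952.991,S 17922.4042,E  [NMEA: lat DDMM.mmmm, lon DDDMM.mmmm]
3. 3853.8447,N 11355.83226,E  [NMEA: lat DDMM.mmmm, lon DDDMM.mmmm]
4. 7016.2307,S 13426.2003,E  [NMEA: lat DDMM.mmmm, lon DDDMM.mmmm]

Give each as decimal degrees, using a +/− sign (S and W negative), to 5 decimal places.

Point 1:
  Lat: 38.3615′ = 0.639358°; total 0.639358
  S → negative
  Lon: 9.96′ = 0.166000°; total 0.166000
  E → positive
Point 2:
  Lat: split at 2 digits → 39° and 52.991′; 39 + 52.991/60 = 39.883183
  S ⇒ negate
  Longitude: split at 3 digits → 179° and 22.4042′; 179 + 22.4042/60 = 179.373403
  E → positive
Point 3:
  φ: split at 2 digits → 38° and 53.8447′; 38 + 53.8447/60 = 38.897412
  N ⇒ keep positive
  λ: degrees = first 3 digits = 113, minutes = 55.83226; 113 + 55.83226/60 = 113.930538
  E ⇒ keep positive
Point 4:
  Lat: degrees = first 2 digits = 70, minutes = 16.2307; 70 + 16.2307/60 = 70.270512
  S ⇒ negate
  Lon: split at 3 digits → 134° and 26.2003′; 134 + 26.2003/60 = 134.436672
  E → positive

1. -0.63936, 0.16600
2. -39.88318, 179.37340
3. 38.89741, 113.93054
4. -70.27051, 134.43667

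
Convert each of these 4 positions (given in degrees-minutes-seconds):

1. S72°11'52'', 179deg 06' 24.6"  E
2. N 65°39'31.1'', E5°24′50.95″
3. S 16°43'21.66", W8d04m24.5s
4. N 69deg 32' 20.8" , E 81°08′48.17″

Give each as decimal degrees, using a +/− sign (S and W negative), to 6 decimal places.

1. -72.197778, 179.106833
2. 65.658639, 5.414153
3. -16.722683, -8.073472
4. 69.539111, 81.146714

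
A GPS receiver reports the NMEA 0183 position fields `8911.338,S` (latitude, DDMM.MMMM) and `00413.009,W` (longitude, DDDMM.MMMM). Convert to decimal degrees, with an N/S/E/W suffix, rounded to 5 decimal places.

φ: degrees = first 2 digits = 89, minutes = 11.338; 89 + 11.338/60 = 89.188967
Longitude: split at 3 digits → 004° and 13.009′; 4 + 13.009/60 = 4.216817

89.18897° S, 4.21682° W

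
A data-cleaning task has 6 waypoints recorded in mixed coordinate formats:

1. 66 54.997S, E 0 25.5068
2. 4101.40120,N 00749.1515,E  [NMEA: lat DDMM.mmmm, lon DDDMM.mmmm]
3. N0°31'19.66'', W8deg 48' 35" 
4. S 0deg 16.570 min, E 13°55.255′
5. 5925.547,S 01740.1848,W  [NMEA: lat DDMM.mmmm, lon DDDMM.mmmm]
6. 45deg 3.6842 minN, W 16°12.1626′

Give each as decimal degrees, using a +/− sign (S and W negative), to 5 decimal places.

Point 1:
  Latitude: 66 + 54.997/60 = 66.916617
  hemisphere S, so the sign is −
  λ: 25.5068′ = 0.425113°; total 0.425113
  E → positive
Point 2:
  Lat: split at 2 digits → 41° and 1.4012′; 41 + 1.4012/60 = 41.023353
  N ⇒ keep positive
  Lon: degrees = first 3 digits = 7, minutes = 49.1515; 7 + 49.1515/60 = 7.819192
  E ⇒ keep positive
Point 3:
  Latitude: 0 + 31/60 + 19.66/3600 = 0.522128
  N ⇒ keep positive
  Lon: 8 + 48/60 + 35/3600 = 8.809722
  hemisphere W, so the sign is −
Point 4:
  Lat: 0 + 16.57/60 = 0.276167
  hemisphere S, so the sign is −
  Lon: 55.255′ = 0.920917°; total 13.920917
  E → positive
Point 5:
  Lat: split at 2 digits → 59° and 25.547′; 59 + 25.547/60 = 59.425783
  S ⇒ negate
  Lon: split at 3 digits → 017° and 40.1848′; 17 + 40.1848/60 = 17.669747
  W → negative
Point 6:
  Latitude: 3.6842′ = 0.061403°; total 45.061403
  N → positive
  λ: 16 + 12.1626/60 = 16.202710
  W ⇒ negate

1. -66.91662, 0.42511
2. 41.02335, 7.81919
3. 0.52213, -8.80972
4. -0.27617, 13.92092
5. -59.42578, -17.66975
6. 45.06140, -16.20271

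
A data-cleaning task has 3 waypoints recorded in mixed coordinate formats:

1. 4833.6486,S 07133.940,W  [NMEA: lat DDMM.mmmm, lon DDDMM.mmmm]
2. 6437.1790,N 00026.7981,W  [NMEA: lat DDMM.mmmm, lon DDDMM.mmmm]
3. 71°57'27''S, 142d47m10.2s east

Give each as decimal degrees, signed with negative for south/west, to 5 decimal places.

Point 1:
  Latitude: degrees = first 2 digits = 48, minutes = 33.6486; 48 + 33.6486/60 = 48.560810
  S → negative
  Lon: split at 3 digits → 071° and 33.94′; 71 + 33.94/60 = 71.565667
  W ⇒ negate
Point 2:
  φ: degrees = first 2 digits = 64, minutes = 37.179; 64 + 37.179/60 = 64.619650
  N ⇒ keep positive
  Lon: degrees = first 3 digits = 0, minutes = 26.7981; 0 + 26.7981/60 = 0.446635
  W → negative
Point 3:
  Latitude: 71 + 57/60 + 27/3600 = 71.957500
  hemisphere S, so the sign is −
  Lon: 142° + 47/60 + 10.2/3600 = 142 + 0.783333 + 0.002833 = 142.786167
  E → positive

1. -48.56081, -71.56567
2. 64.61965, -0.44664
3. -71.95750, 142.78617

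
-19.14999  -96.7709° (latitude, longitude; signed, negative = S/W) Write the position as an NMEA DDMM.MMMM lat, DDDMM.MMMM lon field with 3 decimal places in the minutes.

1908.999,S / 09646.254,W

Latitude is negative → S; |value| = 19.149990
Latitude: 19° + 0.149990 × 60 = 19° 8.99940′
Longitude is negative → W; |value| = 96.770900
Lon: 96° + 0.770900 × 60 = 96° 46.25400′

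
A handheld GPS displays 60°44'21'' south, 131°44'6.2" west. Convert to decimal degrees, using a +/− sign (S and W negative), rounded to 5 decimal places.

Latitude: 60° + 44/60 + 21/3600 = 60 + 0.733333 + 0.005833 = 60.739167
S ⇒ negate
λ: 131° + 44/60 + 6.2/3600 = 131 + 0.733333 + 0.001722 = 131.735056
W → negative

-60.73917, -131.73506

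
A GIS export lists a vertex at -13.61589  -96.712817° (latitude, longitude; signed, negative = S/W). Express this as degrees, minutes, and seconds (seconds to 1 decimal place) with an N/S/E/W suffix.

13°36′57.2″ S, 96°42′46.1″ W

Latitude is negative → S; |value| = 13.615890
Latitude: 0.615890 × 60 = 36.95340′ → 36′, remainder × 60 = 57.204″
Longitude is negative → W; |value| = 96.712817
Lon: whole degrees 96; 42.76902′ → 42′ and 46.141″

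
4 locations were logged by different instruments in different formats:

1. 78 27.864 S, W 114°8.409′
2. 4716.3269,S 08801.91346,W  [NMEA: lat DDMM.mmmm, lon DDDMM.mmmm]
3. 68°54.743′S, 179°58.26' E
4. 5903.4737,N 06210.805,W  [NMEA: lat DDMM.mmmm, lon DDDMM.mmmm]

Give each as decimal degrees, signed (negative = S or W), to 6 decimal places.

Point 1:
  Lat: 27.864′ = 0.464400°; total 78.4644000
  hemisphere S, so the sign is −
  λ: 114 + 8.409/60 = 114.1401500
  W → negative
Point 2:
  φ: split at 2 digits → 47° and 16.3269′; 47 + 16.3269/60 = 47.2721150
  hemisphere S, so the sign is −
  Longitude: split at 3 digits → 088° and 1.91346′; 88 + 1.91346/60 = 88.0318910
  hemisphere W, so the sign is −
Point 3:
  φ: 54.743′ = 0.912383°; total 68.9123833
  hemisphere S, so the sign is −
  λ: 58.26′ = 0.971000°; total 179.9710000
  E ⇒ keep positive
Point 4:
  Lat: split at 2 digits → 59° and 3.4737′; 59 + 3.4737/60 = 59.0578950
  N ⇒ keep positive
  Lon: split at 3 digits → 062° and 10.805′; 62 + 10.805/60 = 62.1800833
  W → negative

1. -78.464400, -114.140150
2. -47.272115, -88.031891
3. -68.912383, 179.971000
4. 59.057895, -62.180083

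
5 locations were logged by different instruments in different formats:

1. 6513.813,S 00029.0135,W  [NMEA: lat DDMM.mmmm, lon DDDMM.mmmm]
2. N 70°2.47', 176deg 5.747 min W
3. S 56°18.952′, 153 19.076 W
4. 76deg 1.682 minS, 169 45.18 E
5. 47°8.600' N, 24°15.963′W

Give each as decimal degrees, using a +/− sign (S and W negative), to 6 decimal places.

1. -65.230217, -0.483558
2. 70.041167, -176.095783
3. -56.315867, -153.317933
4. -76.028033, 169.753000
5. 47.143333, -24.266050

Point 1:
  φ: degrees = first 2 digits = 65, minutes = 13.813; 65 + 13.813/60 = 65.2302167
  S ⇒ negate
  λ: degrees = first 3 digits = 0, minutes = 29.0135; 0 + 29.0135/60 = 0.4835583
  W ⇒ negate
Point 2:
  φ: 2.47′ = 0.041167°; total 70.0411667
  N ⇒ keep positive
  Lon: 176 + 5.747/60 = 176.0957833
  W ⇒ negate
Point 3:
  φ: 56 + 18.952/60 = 56.3158667
  hemisphere S, so the sign is −
  λ: 153 + 19.076/60 = 153.3179333
  hemisphere W, so the sign is −
Point 4:
  Latitude: 1.682′ = 0.028033°; total 76.0280333
  S → negative
  Longitude: 45.18′ = 0.753000°; total 169.7530000
  E → positive
Point 5:
  Lat: 47 + 8.6/60 = 47.1433333
  N → positive
  λ: 15.963′ = 0.266050°; total 24.2660500
  hemisphere W, so the sign is −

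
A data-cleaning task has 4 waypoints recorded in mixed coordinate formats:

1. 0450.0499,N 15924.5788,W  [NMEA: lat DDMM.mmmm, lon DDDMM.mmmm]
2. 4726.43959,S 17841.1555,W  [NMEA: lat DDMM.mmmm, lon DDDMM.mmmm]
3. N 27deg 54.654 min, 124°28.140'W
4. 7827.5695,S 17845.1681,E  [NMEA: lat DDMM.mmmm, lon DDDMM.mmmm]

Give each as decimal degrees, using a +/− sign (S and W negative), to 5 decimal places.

Point 1:
  φ: split at 2 digits → 04° and 50.0499′; 4 + 50.0499/60 = 4.834165
  N ⇒ keep positive
  λ: degrees = first 3 digits = 159, minutes = 24.5788; 159 + 24.5788/60 = 159.409647
  W ⇒ negate
Point 2:
  Latitude: degrees = first 2 digits = 47, minutes = 26.43959; 47 + 26.43959/60 = 47.440660
  S → negative
  Longitude: degrees = first 3 digits = 178, minutes = 41.1555; 178 + 41.1555/60 = 178.685925
  hemisphere W, so the sign is −
Point 3:
  φ: 54.654′ = 0.910900°; total 27.910900
  N → positive
  Lon: 124 + 28.14/60 = 124.469000
  hemisphere W, so the sign is −
Point 4:
  Latitude: degrees = first 2 digits = 78, minutes = 27.5695; 78 + 27.5695/60 = 78.459492
  S ⇒ negate
  Longitude: split at 3 digits → 178° and 45.1681′; 178 + 45.1681/60 = 178.752802
  E → positive

1. 4.83417, -159.40965
2. -47.44066, -178.68593
3. 27.91090, -124.46900
4. -78.45949, 178.75280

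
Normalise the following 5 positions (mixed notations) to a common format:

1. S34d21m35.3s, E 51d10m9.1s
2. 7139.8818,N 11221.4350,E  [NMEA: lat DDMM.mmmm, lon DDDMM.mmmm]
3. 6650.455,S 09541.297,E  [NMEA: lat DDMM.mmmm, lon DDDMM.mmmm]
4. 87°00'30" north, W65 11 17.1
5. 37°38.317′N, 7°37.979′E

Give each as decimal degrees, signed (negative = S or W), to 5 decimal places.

Point 1:
  Latitude: 34° + 21/60 + 35.3/3600 = 34 + 0.350000 + 0.009806 = 34.359806
  S → negative
  λ: 51° + 10/60 + 9.1/3600 = 51 + 0.166667 + 0.002528 = 51.169194
  E ⇒ keep positive
Point 2:
  φ: split at 2 digits → 71° and 39.8818′; 71 + 39.8818/60 = 71.664697
  N ⇒ keep positive
  Lon: degrees = first 3 digits = 112, minutes = 21.435; 112 + 21.435/60 = 112.357250
  E ⇒ keep positive
Point 3:
  Lat: split at 2 digits → 66° and 50.455′; 66 + 50.455/60 = 66.840917
  S ⇒ negate
  Lon: degrees = first 3 digits = 95, minutes = 41.297; 95 + 41.297/60 = 95.688283
  E → positive
Point 4:
  φ: 87° + 0/60 + 30/3600 = 87 + 0.000000 + 0.008333 = 87.008333
  N → positive
  λ: 11′ + 17.1″ = 11.28500′; 65 + 11.28500/60 = 65.188083
  W ⇒ negate
Point 5:
  Latitude: 37 + 38.317/60 = 37.638617
  N ⇒ keep positive
  Longitude: 37.979′ = 0.632983°; total 7.632983
  E → positive

1. -34.35981, 51.16919
2. 71.66470, 112.35725
3. -66.84092, 95.68828
4. 87.00833, -65.18808
5. 37.63862, 7.63298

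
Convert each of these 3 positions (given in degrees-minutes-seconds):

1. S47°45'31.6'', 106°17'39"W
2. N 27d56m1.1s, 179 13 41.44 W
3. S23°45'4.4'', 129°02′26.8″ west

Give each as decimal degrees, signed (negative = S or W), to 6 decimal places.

1. -47.758778, -106.294167
2. 27.933639, -179.228178
3. -23.751222, -129.040778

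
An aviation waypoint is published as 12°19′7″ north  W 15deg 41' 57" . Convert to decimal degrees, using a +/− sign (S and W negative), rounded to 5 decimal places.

Lat: 12 + 19/60 + 7/3600 = 12.318611
N → positive
Lon: 15 + 41/60 + 57/3600 = 15.699167
W → negative

12.31861, -15.69917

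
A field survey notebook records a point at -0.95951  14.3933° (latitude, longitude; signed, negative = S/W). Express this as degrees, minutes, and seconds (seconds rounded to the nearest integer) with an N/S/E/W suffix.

0°57′34″ S, 14°23′36″ E

Latitude is negative → S; |value| = 0.959510
Latitude: 0.959510° → 57.57060′; 0.57060 × 60 = 34.24″
Longitude: 0.393300° → 23.59800′; 0.59800 × 60 = 35.88″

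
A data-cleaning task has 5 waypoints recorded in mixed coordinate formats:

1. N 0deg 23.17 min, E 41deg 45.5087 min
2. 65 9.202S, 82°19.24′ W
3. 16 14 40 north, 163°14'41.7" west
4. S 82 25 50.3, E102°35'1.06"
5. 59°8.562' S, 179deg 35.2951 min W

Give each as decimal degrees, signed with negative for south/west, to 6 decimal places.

1. 0.386167, 41.758478
2. -65.153367, -82.320667
3. 16.244444, -163.244917
4. -82.430639, 102.583628
5. -59.142700, -179.588252

Point 1:
  φ: 23.17′ = 0.386167°; total 0.3861667
  N → positive
  Longitude: 41 + 45.5087/60 = 41.7584783
  E → positive
Point 2:
  φ: 9.202′ = 0.153367°; total 65.1533667
  S → negative
  Lon: 19.24′ = 0.320667°; total 82.3206667
  W ⇒ negate
Point 3:
  φ: 14′ + 40″ = 14.66667′; 16 + 14.66667/60 = 16.2444444
  N → positive
  Longitude: 163° + 14/60 + 41.7/3600 = 163 + 0.233333 + 0.011583 = 163.2449167
  W → negative
Point 4:
  Lat: 25′ + 50.3″ = 25.83833′; 82 + 25.83833/60 = 82.4306389
  S → negative
  λ: 102 + 35/60 + 1.06/3600 = 102.5836278
  E → positive
Point 5:
  φ: 59 + 8.562/60 = 59.1427000
  S → negative
  λ: 179 + 35.2951/60 = 179.5882517
  W → negative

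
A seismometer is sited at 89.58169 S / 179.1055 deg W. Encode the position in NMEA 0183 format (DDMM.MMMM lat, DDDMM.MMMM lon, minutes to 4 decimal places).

Latitude: 89° + 0.581690 × 60 = 89° 34.901400′
Lon: 179° + 0.105500 × 60 = 179° 6.330000′

8934.9014,S / 17906.3300,W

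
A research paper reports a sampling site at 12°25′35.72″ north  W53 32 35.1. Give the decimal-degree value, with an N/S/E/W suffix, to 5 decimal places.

φ: 25′ + 35.72″ = 25.59533′; 12 + 25.59533/60 = 12.426589
Longitude: 32′ + 35.1″ = 32.58500′; 53 + 32.58500/60 = 53.543083

12.42659° N, 53.54308° W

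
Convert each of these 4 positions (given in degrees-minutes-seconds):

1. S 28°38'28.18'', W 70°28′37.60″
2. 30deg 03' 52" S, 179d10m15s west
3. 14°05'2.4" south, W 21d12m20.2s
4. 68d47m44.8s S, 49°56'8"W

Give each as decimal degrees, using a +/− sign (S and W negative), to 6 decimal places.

Point 1:
  Lat: 28° + 38/60 + 28.18/3600 = 28 + 0.633333 + 0.007828 = 28.6411611
  hemisphere S, so the sign is −
  Lon: 70 + 28/60 + 37.6/3600 = 70.4771111
  W ⇒ negate
Point 2:
  φ: 30 + 3/60 + 52/3600 = 30.0644444
  hemisphere S, so the sign is −
  λ: 179 + 10/60 + 15/3600 = 179.1708333
  W → negative
Point 3:
  φ: 14° + 5/60 + 2.4/3600 = 14 + 0.083333 + 0.000667 = 14.0840000
  S ⇒ negate
  λ: 21° + 12/60 + 20.2/3600 = 21 + 0.200000 + 0.005611 = 21.2056111
  hemisphere W, so the sign is −
Point 4:
  Latitude: 68 + 47/60 + 44.8/3600 = 68.7957778
  S ⇒ negate
  Lon: 56′ + 8″ = 56.13333′; 49 + 56.13333/60 = 49.9355556
  W ⇒ negate

1. -28.641161, -70.477111
2. -30.064444, -179.170833
3. -14.084000, -21.205611
4. -68.795778, -49.935556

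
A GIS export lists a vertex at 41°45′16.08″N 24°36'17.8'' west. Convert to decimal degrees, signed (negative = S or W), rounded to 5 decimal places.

41.75447, -24.60494

Lat: 41 + 45/60 + 16.08/3600 = 41.754467
N → positive
λ: 24 + 36/60 + 17.8/3600 = 24.604944
hemisphere W, so the sign is −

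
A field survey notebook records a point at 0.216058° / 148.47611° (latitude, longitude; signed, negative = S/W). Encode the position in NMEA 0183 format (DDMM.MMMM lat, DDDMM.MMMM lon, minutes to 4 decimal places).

Latitude: fractional part 0.216058 → 12.963480 minutes
Longitude: fractional part 0.476110 → 28.566600 minutes

0012.9635,N / 14828.5666,E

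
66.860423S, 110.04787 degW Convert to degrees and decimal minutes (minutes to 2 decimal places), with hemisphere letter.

Lat: minutes = (66.860423 − 66) × 60 = 51.6254
λ: minutes = (110.047870 − 110) × 60 = 2.8722

66° 51.63′ S, 110° 2.87′ W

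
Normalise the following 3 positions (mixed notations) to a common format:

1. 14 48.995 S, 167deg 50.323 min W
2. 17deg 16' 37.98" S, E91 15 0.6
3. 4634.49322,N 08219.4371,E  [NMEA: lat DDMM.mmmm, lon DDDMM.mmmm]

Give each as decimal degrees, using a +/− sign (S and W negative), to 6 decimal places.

1. -14.816583, -167.838717
2. -17.277217, 91.250167
3. 46.574887, 82.323952

Point 1:
  Latitude: 48.995′ = 0.816583°; total 14.8165833
  hemisphere S, so the sign is −
  λ: 50.323′ = 0.838717°; total 167.8387167
  W → negative
Point 2:
  Latitude: 17 + 16/60 + 37.98/3600 = 17.2772167
  hemisphere S, so the sign is −
  λ: 91° + 15/60 + 0.6/3600 = 91 + 0.250000 + 0.000167 = 91.2501667
  E ⇒ keep positive
Point 3:
  Lat: split at 2 digits → 46° and 34.49322′; 46 + 34.49322/60 = 46.5748870
  N ⇒ keep positive
  Longitude: degrees = first 3 digits = 82, minutes = 19.4371; 82 + 19.4371/60 = 82.3239517
  E → positive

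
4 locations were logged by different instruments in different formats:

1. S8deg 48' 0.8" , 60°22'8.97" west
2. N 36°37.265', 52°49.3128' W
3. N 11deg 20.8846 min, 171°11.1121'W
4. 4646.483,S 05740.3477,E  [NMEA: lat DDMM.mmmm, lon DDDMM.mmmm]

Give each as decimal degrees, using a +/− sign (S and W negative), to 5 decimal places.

1. -8.80022, -60.36916
2. 36.62108, -52.82188
3. 11.34808, -171.18520
4. -46.77472, 57.67246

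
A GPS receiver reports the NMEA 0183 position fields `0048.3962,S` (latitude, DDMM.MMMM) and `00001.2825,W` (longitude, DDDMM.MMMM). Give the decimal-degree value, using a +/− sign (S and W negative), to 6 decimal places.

Latitude: degrees = first 2 digits = 0, minutes = 48.3962; 0 + 48.3962/60 = 0.8066033
S ⇒ negate
Lon: split at 3 digits → 000° and 1.2825′; 0 + 1.2825/60 = 0.0213750
W → negative

-0.806603, -0.021375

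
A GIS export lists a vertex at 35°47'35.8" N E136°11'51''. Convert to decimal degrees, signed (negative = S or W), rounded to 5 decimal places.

φ: 47′ + 35.8″ = 47.59667′; 35 + 47.59667/60 = 35.793278
N → positive
λ: 11′ + 51″ = 11.85000′; 136 + 11.85000/60 = 136.197500
E ⇒ keep positive

35.79328, 136.19750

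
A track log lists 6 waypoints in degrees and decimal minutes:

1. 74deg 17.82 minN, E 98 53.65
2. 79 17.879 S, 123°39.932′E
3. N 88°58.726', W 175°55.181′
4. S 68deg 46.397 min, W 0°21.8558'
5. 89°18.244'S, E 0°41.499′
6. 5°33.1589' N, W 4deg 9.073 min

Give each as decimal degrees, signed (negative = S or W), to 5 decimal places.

1. 74.29700, 98.89417
2. -79.29798, 123.66553
3. 88.97877, -175.91968
4. -68.77328, -0.36426
5. -89.30407, 0.69165
6. 5.55265, -4.15122

Point 1:
  φ: 74 + 17.82/60 = 74.297000
  N ⇒ keep positive
  λ: 98 + 53.65/60 = 98.894167
  E ⇒ keep positive
Point 2:
  Latitude: 79 + 17.879/60 = 79.297983
  hemisphere S, so the sign is −
  Longitude: 39.932′ = 0.665533°; total 123.665533
  E → positive
Point 3:
  Latitude: 88 + 58.726/60 = 88.978767
  N → positive
  Longitude: 55.181′ = 0.919683°; total 175.919683
  hemisphere W, so the sign is −
Point 4:
  φ: 68 + 46.397/60 = 68.773283
  hemisphere S, so the sign is −
  Longitude: 21.8558′ = 0.364263°; total 0.364263
  W ⇒ negate
Point 5:
  Lat: 89 + 18.244/60 = 89.304067
  S → negative
  Longitude: 0 + 41.499/60 = 0.691650
  E ⇒ keep positive
Point 6:
  Lat: 33.1589′ = 0.552648°; total 5.552648
  N → positive
  Lon: 4 + 9.073/60 = 4.151217
  hemisphere W, so the sign is −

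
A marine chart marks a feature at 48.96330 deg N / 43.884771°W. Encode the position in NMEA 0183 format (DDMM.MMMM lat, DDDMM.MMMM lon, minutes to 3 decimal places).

4857.798,N / 04353.086,W

Latitude: minutes = (48.963300 − 48) × 60 = 57.79800
Lon: 43° + 0.884771 × 60 = 43° 53.08626′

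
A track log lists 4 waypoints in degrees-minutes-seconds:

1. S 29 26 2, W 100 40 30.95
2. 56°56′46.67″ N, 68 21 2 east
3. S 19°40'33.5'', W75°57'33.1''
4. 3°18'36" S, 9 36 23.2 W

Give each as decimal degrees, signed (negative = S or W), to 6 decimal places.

1. -29.433889, -100.675264
2. 56.946297, 68.350556
3. -19.675972, -75.959194
4. -3.310000, -9.606444

Point 1:
  Latitude: 29 + 26/60 + 2/3600 = 29.4338889
  S ⇒ negate
  Lon: 100 + 40/60 + 30.95/3600 = 100.6752639
  hemisphere W, so the sign is −
Point 2:
  Lat: 56′ + 46.67″ = 56.77783′; 56 + 56.77783/60 = 56.9462972
  N ⇒ keep positive
  Longitude: 68 + 21/60 + 2/3600 = 68.3505556
  E → positive
Point 3:
  Lat: 40′ + 33.5″ = 40.55833′; 19 + 40.55833/60 = 19.6759722
  S → negative
  Longitude: 75° + 57/60 + 33.1/3600 = 75 + 0.950000 + 0.009194 = 75.9591944
  W → negative
Point 4:
  φ: 3 + 18/60 + 36/3600 = 3.3100000
  hemisphere S, so the sign is −
  Lon: 9 + 36/60 + 23.2/3600 = 9.6064444
  W → negative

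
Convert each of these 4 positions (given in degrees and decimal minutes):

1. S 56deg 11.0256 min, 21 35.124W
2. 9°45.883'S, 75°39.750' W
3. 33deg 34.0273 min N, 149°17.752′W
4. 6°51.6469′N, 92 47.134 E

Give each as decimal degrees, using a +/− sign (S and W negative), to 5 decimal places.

Point 1:
  Latitude: 56 + 11.0256/60 = 56.183760
  S → negative
  Longitude: 35.124′ = 0.585400°; total 21.585400
  W → negative
Point 2:
  Latitude: 9 + 45.883/60 = 9.764717
  hemisphere S, so the sign is −
  λ: 75 + 39.75/60 = 75.662500
  hemisphere W, so the sign is −
Point 3:
  φ: 34.0273′ = 0.567122°; total 33.567122
  N ⇒ keep positive
  λ: 17.752′ = 0.295867°; total 149.295867
  hemisphere W, so the sign is −
Point 4:
  φ: 6 + 51.6469/60 = 6.860782
  N ⇒ keep positive
  λ: 47.134′ = 0.785567°; total 92.785567
  E → positive

1. -56.18376, -21.58540
2. -9.76472, -75.66250
3. 33.56712, -149.29587
4. 6.86078, 92.78557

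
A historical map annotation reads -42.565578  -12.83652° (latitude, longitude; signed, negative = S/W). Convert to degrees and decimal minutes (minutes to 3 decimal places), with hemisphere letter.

Latitude is negative → S; |value| = 42.565578
Lat: fractional part 0.565578 → 33.93468 minutes
Longitude is negative → W; |value| = 12.836520
λ: minutes = (12.836520 − 12) × 60 = 50.19120

42° 33.935′ S, 12° 50.191′ W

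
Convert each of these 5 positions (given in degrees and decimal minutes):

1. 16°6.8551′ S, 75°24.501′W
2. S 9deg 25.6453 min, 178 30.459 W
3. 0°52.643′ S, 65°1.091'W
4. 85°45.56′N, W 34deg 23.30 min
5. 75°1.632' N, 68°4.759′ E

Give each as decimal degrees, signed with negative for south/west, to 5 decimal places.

1. -16.11425, -75.40835
2. -9.42742, -178.50765
3. -0.87738, -65.01818
4. 85.75933, -34.38833
5. 75.02720, 68.07932

Point 1:
  Latitude: 6.8551′ = 0.114252°; total 16.114252
  hemisphere S, so the sign is −
  Lon: 75 + 24.501/60 = 75.408350
  W → negative
Point 2:
  Lat: 9 + 25.6453/60 = 9.427422
  S → negative
  Longitude: 178 + 30.459/60 = 178.507650
  hemisphere W, so the sign is −
Point 3:
  Latitude: 52.643′ = 0.877383°; total 0.877383
  S → negative
  Lon: 65 + 1.091/60 = 65.018183
  W ⇒ negate
Point 4:
  φ: 45.56′ = 0.759333°; total 85.759333
  N → positive
  Lon: 34 + 23.3/60 = 34.388333
  hemisphere W, so the sign is −
Point 5:
  Latitude: 75 + 1.632/60 = 75.027200
  N → positive
  Lon: 68 + 4.759/60 = 68.079317
  E → positive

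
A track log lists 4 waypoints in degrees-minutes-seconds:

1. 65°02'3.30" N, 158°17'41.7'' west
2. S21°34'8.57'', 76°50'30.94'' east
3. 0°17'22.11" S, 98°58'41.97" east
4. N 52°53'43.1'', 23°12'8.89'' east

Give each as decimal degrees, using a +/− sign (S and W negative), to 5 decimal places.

1. 65.03425, -158.29492
2. -21.56905, 76.84193
3. -0.28948, 98.97833
4. 52.89531, 23.20247

Point 1:
  Latitude: 2′ + 3.3″ = 2.05500′; 65 + 2.05500/60 = 65.034250
  N ⇒ keep positive
  Lon: 17′ + 41.7″ = 17.69500′; 158 + 17.69500/60 = 158.294917
  W ⇒ negate
Point 2:
  Lat: 21 + 34/60 + 8.57/3600 = 21.569047
  S → negative
  λ: 76 + 50/60 + 30.94/3600 = 76.841928
  E ⇒ keep positive
Point 3:
  φ: 0° + 17/60 + 22.11/3600 = 0 + 0.283333 + 0.006142 = 0.289475
  hemisphere S, so the sign is −
  λ: 58′ + 41.97″ = 58.69950′; 98 + 58.69950/60 = 98.978325
  E ⇒ keep positive
Point 4:
  φ: 52° + 53/60 + 43.1/3600 = 52 + 0.883333 + 0.011972 = 52.895306
  N → positive
  Lon: 23° + 12/60 + 8.89/3600 = 23 + 0.200000 + 0.002469 = 23.202469
  E ⇒ keep positive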